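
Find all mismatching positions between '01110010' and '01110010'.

Differing positions: none. Hamming distance = 0.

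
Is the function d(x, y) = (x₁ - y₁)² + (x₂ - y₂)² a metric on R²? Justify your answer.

No. The squared Euclidean distance fails the triangle inequality. Counterexample: x = (0, 0), y = (2, 5), z = (4, 10). d(x,z) = 4² + 10² = 116, but d(x,y) + d(y,z) = (2² + 5²) + (2² + 5²) = 29 + 29 = 58. Since 116 > 58, the triangle inequality is violated. (Note: √d, the ordinary Euclidean distance, IS a metric.)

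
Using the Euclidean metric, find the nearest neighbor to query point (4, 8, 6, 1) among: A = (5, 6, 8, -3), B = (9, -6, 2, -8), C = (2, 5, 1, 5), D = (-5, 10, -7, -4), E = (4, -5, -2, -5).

Distances: d(A) = 5, d(B) ≈ 17.8326, d(C) ≈ 7.3485, d(D) ≈ 16.7033, d(E) ≈ 16.4012. Nearest: A = (5, 6, 8, -3) with distance 5.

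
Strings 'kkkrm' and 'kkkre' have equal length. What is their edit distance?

Let D[i][j] be the edit distance between the first i characters of 'kkkrm' and the first j characters of 'kkkre', with D[i][0] = i, D[0][j] = j, and D[i][j] = D[i-1][j-1] if the characters match, else 1 + min(D[i-1][j], D[i][j-1], D[i-1][j-1]). Filling the table (rows: prefixes of 'kkkrm', columns: prefixes of 'kkkre'):
     ε  k  k  k  r  e
  ε  0  1  2  3  4  5
  k  1  0  1  2  3  4
  k  2  1  0  1  2  3
  k  3  2  1  0  1  2
  r  4  3  2  1  0  1
  m  5  4  3  2  1  1
The bottom-right entry gives D[5][5] = 1, so no sequence of fewer than 1 edit works. Backtracking through the table gives one optimal edit sequence (1 edit):
  kkkrm → kkkre (sub m→e @5)
Edit distance = 1.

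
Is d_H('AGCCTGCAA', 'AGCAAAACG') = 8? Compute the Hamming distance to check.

Differing positions: 4, 5, 6, 7, 8, 9. Hamming distance = 6, so the claim that d_H = 8 is false.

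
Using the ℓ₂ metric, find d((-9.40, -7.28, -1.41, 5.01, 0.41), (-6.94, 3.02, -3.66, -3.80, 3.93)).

√(Σ(x_i - y_i)²) = √((-9.4 - (-6.94))² + (-7.28 - 3.02)² + (-1.41 - (-3.66))² + (5.01 - (-3.8))² + (0.41 - 3.93)²)
= √((-2.46)² + (-10.3)² + 2.25² + 8.81² + (-3.52)²) = √(6.0516 + 106.09 + 5.0625 + 77.6161 + 12.3904) = √207.2106 ≈ 14.3948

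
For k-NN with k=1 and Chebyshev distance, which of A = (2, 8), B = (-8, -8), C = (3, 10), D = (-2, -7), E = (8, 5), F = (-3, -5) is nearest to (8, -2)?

Distances: d(A) = 10, d(B) = 16, d(C) = 12, d(D) = 10, d(E) = 7, d(F) = 11. Nearest: E = (8, 5) with distance 7.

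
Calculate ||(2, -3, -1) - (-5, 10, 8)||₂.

√(Σ(x_i - y_i)²) = √((2 - (-5))² + (-3 - 10)² + (-1 - 8)²)
= √(7² + (-13)² + (-9)²) = √(49 + 169 + 81) = √299 ≈ 17.2916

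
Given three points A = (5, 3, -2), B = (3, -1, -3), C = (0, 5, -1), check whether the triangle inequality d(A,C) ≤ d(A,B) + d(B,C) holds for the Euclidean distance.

d(A,B) = √(2² + 4² + 1²) = √21 ≈ 4.5826, d(B,C) = √(3² + 6² + 2²) = √49 = 7, d(A,C) = √(5² + 2² + 1²) = √30 ≈ 5.4772.
d(A,C) ≈ 5.4772 ≤ 4.5826 + 7 = 11.5826. Triangle inequality is satisfied.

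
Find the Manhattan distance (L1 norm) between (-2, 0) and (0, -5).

Σ|x_i - y_i| = |-2 - 0| + |0 - (-5)| = 2 + 5 = 7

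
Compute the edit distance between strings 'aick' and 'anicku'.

Let D[i][j] be the edit distance between the first i characters of 'aick' and the first j characters of 'anicku', with D[i][0] = i, D[0][j] = j, and D[i][j] = D[i-1][j-1] if the characters match, else 1 + min(D[i-1][j], D[i][j-1], D[i-1][j-1]). Filling the table (rows: prefixes of 'aick', columns: prefixes of 'anicku'):
     ε  a  n  i  c  k  u
  ε  0  1  2  3  4  5  6
  a  1  0  1  2  3  4  5
  i  2  1  1  1  2  3  4
  c  3  2  2  2  1  2  3
  k  4  3  3  3  2  1  2
The bottom-right entry gives D[4][6] = 2, so no sequence of fewer than 2 edits works. Backtracking through the table gives one optimal edit sequence (2 edits):
  aick → anick (ins n @2)
  anick → anicku (ins u @6)
Edit distance = 2.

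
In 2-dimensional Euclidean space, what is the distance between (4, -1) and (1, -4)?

√(Σ(x_i - y_i)²) = √((4 - 1)² + (-1 - (-4))²)
= √(3² + 3²) = √(9 + 9) = √18 ≈ 4.2426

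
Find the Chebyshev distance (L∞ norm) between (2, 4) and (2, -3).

max(|x_i - y_i|) = max(|2 - 2|, |4 - (-3)|) = max(0, 7) = 7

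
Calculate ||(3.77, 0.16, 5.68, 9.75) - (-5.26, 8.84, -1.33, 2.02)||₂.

√(Σ(x_i - y_i)²) = √((3.77 - (-5.26))² + (0.16 - 8.84)² + (5.68 - (-1.33))² + (9.75 - 2.02)²)
= √(9.03² + (-8.68)² + 7.01² + 7.73²) = √(81.5409 + 75.3424 + 49.1401 + 59.7529) = √265.7763 ≈ 16.3026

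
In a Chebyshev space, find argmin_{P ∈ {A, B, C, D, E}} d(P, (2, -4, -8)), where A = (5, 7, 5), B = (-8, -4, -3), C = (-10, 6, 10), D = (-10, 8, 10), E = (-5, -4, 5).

Distances: d(A) = 13, d(B) = 10, d(C) = 18, d(D) = 18, d(E) = 13. Nearest: B = (-8, -4, -3) with distance 10.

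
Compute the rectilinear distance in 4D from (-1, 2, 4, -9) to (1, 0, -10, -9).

Σ|x_i - y_i| = |-1 - 1| + |2 - 0| + |4 - (-10)| + |-9 - (-9)| = 2 + 2 + 14 + 0 = 18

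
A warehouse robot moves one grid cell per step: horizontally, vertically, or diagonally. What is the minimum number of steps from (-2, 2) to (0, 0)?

max(|x_i - y_i|) = max(|-2 - 0|, |2 - 0|) = max(2, 2) = 2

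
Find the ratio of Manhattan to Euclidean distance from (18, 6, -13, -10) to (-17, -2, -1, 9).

L1 = |18 - (-17)| + |6 - (-2)| + |-13 - (-1)| + |-10 - 9| = 35 + 8 + 12 + 19 = 74
L2 = √(35² + 8² + 12² + 19²) = √1794 ≈ 42.3556
L1 ≥ L2 always (equality iff movement is along one axis); L1 > L2 here.
Ratio L1/L2 = 74/√1794 ≈ 1.7471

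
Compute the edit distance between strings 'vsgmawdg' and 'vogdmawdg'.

Let D[i][j] be the edit distance between the first i characters of 'vsgmawdg' and the first j characters of 'vogdmawdg', with D[i][0] = i, D[0][j] = j, and D[i][j] = D[i-1][j-1] if the characters match, else 1 + min(D[i-1][j], D[i][j-1], D[i-1][j-1]). Filling the table (rows: prefixes of 'vsgmawdg', columns: prefixes of 'vogdmawdg'):
     ε  v  o  g  d  m  a  w  d  g
  ε  0  1  2  3  4  5  6  7  8  9
  v  1  0  1  2  3  4  5  6  7  8
  s  2  1  1  2  3  4  5  6  7  8
  g  3  2  2  1  2  3  4  5  6  7
  m  4  3  3  2  2  2  3  4  5  6
  a  5  4  4  3  3  3  2  3  4  5
  w  6  5  5  4  4  4  3  2  3  4
  d  7  6  6  5  4  5  4  3  2  3
  g  8  7  7  6  5  5  5  4  3  2
The bottom-right entry gives D[8][9] = 2, so no sequence of fewer than 2 edits works. Backtracking through the table gives one optimal edit sequence (2 edits):
  vsgmawdg → vogmawdg (sub s→o @2)
  vogmawdg → vogdmawdg (ins d @4)
Edit distance = 2.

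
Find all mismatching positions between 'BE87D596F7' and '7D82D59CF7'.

Differing positions: 1, 2, 4, 8. Hamming distance = 4.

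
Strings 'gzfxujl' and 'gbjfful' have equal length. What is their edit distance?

Let D[i][j] be the edit distance between the first i characters of 'gzfxujl' and the first j characters of 'gbjfful', with D[i][0] = i, D[0][j] = j, and D[i][j] = D[i-1][j-1] if the characters match, else 1 + min(D[i-1][j], D[i][j-1], D[i-1][j-1]). Filling the table (rows: prefixes of 'gzfxujl', columns: prefixes of 'gbjfful'):
     ε  g  b  j  f  f  u  l
  ε  0  1  2  3  4  5  6  7
  g  1  0  1  2  3  4  5  6
  z  2  1  1  2  3  4  5  6
  f  3  2  2  2  2  3  4  5
  x  4  3  3  3  3  3  4  5
  u  5  4  4  4  4  4  3  4
  j  6  5  5  4  5  5  4  4
  l  7  6  6  5  5  6  5  4
The bottom-right entry gives D[7][7] = 4, so no sequence of fewer than 4 edits works. Backtracking through the table gives one optimal edit sequence (4 edits):
  gzfxujl → gbzfxujl (ins b @2)
  gbzfxujl → gbjfxujl (sub z→j @3)
  gbjfxujl → gbjffujl (sub x→f @5)
  gbjffujl → gbjfful (del j @7)
Edit distance = 4.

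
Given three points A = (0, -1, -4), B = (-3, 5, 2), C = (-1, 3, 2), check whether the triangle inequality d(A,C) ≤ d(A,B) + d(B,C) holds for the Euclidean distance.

d(A,B) = √(3² + 6² + 6²) = √81 = 9, d(B,C) = √(2² + 2² + 0²) = √8 ≈ 2.8284, d(A,C) = √(1² + 4² + 6²) = √53 ≈ 7.2801.
d(A,C) ≈ 7.2801 ≤ 9 + 2.8284 = 11.8284. Triangle inequality is satisfied.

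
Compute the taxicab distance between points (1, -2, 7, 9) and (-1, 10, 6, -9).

Σ|x_i - y_i| = |1 - (-1)| + |-2 - 10| + |7 - 6| + |9 - (-9)| = 2 + 12 + 1 + 18 = 33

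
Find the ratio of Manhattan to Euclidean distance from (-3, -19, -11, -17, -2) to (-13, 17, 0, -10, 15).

L1 = |-3 - (-13)| + |-19 - 17| + |-11 - 0| + |-17 - (-10)| + |-2 - 15| = 10 + 36 + 11 + 7 + 17 = 81
L2 = √(10² + 36² + 11² + 7² + 17²) = √1855 ≈ 43.0697
L1 ≥ L2 always (equality iff movement is along one axis); L1 > L2 here.
Ratio L1/L2 = 81/√1855 ≈ 1.8807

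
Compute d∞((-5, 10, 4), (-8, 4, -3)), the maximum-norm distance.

max(|x_i - y_i|) = max(|-5 - (-8)|, |10 - 4|, |4 - (-3)|) = max(3, 6, 7) = 7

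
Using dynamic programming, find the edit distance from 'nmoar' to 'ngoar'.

Let D[i][j] be the edit distance between the first i characters of 'nmoar' and the first j characters of 'ngoar', with D[i][0] = i, D[0][j] = j, and D[i][j] = D[i-1][j-1] if the characters match, else 1 + min(D[i-1][j], D[i][j-1], D[i-1][j-1]). Filling the table (rows: prefixes of 'nmoar', columns: prefixes of 'ngoar'):
     ε  n  g  o  a  r
  ε  0  1  2  3  4  5
  n  1  0  1  2  3  4
  m  2  1  1  2  3  4
  o  3  2  2  1  2  3
  a  4  3  3  2  1  2
  r  5  4  4  3  2  1
The bottom-right entry gives D[5][5] = 1, so no sequence of fewer than 1 edit works. Backtracking through the table gives one optimal edit sequence (1 edit):
  nmoar → ngoar (sub m→g @2)
Edit distance = 1.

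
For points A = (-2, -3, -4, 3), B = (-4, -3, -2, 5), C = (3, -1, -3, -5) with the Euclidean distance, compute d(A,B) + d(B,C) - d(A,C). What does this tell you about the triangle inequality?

d(A,B) = √(2² + 0² + 2² + 2²) = √12 ≈ 3.4641, d(B,C) = √(7² + 2² + 1² + 10²) = √154 ≈ 12.4097, d(A,C) = √(5² + 2² + 1² + 8²) = √94 ≈ 9.6954.
d(A,B) + d(B,C) - d(A,C) = 3.4641 + 12.4097 - 9.6954 = 15.8738 - 9.6954 = 6.1784 (to 4 decimal places). This is ≥ 0, so the triangle inequality holds for these points.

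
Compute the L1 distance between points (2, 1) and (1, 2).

Σ|x_i - y_i| = |2 - 1| + |1 - 2| = 1 + 1 = 2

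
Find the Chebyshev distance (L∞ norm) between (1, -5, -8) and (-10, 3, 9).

max(|x_i - y_i|) = max(|1 - (-10)|, |-5 - 3|, |-8 - 9|) = max(11, 8, 17) = 17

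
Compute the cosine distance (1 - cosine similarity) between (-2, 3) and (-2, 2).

With u = (-2, 3), v = (-2, 2):
u·v = (-2)·(-2) + 3·2 = 4 + 6 = 10.
|u| = √((-2)² + 3²) = √13, |v| = √((-2)² + 2²) = √8, so |u||v| = √(13·8) = √104.
cos θ = (u·v)/(|u||v|) = 10/√104 ≈ 0.9806
Cosine distance = 1 - cos θ ≈ 1 - 0.9806 = 0.0194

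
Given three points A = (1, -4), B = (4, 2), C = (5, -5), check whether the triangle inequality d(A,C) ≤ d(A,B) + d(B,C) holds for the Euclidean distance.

d(A,B) = √(3² + 6²) = √45 ≈ 6.7082, d(B,C) = √(1² + 7²) = √50 ≈ 7.0711, d(A,C) = √(4² + 1²) = √17 ≈ 4.1231.
d(A,C) ≈ 4.1231 ≤ 6.7082 + 7.0711 = 13.7793. Triangle inequality is satisfied.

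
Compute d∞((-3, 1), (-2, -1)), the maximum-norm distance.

max(|x_i - y_i|) = max(|-3 - (-2)|, |1 - (-1)|) = max(1, 2) = 2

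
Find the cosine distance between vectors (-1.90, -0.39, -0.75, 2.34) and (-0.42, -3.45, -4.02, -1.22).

With u = (-1.90, -0.39, -0.75, 2.34), v = (-0.42, -3.45, -4.02, -1.22):
u·v = (-1.9)·(-0.42) + (-0.39)·(-3.45) + (-0.75)·(-4.02) + 2.34·(-1.22) = 0.798 + 1.3455 + 3.015 + (-2.8548) = 2.3037.
|u| = √((-1.9)² + (-0.39)² + (-0.75)² + 2.34²) = √(3.61 + 0.1521 + 0.5625 + 5.4756) = √9.8002, |v| = √((-0.42)² + (-3.45)² + (-4.02)² + (-1.22)²) = √(0.1764 + 11.9025 + 16.1604 + 1.4884) = √29.7277.
cos θ = (u·v)/(|u||v|) = 2.3037/(√9.8002·√29.7277) ≈ 0.135
Cosine distance = 1 - cos θ ≈ 1 - 0.135 = 0.865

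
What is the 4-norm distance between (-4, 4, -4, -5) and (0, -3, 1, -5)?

(Σ|x_i - y_i|^4)^(1/4) = (|-4 - 0|^4 + |4 - (-3)|^4 + |-4 - 1|^4 + |-5 - (-5)|^4)^(1/4)
= (4^4 + 7^4 + 5^4 + 0^4)^(1/4) = (256 + 2401 + 625 + 0)^(1/4) = (3282)^(1/4) ≈ 7.5689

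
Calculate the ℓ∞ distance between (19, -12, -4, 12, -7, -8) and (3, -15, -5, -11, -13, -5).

max(|x_i - y_i|) = max(|19 - 3|, |-12 - (-15)|, |-4 - (-5)|, |12 - (-11)|, |-7 - (-13)|, |-8 - (-5)|) = max(16, 3, 1, 23, 6, 3) = 23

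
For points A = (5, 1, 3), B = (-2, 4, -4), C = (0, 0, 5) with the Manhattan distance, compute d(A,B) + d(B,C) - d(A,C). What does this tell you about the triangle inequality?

d(A,B) = 7 + 3 + 7 = 17, d(B,C) = 2 + 4 + 9 = 15, d(A,C) = 5 + 1 + 2 = 8.
d(A,B) + d(B,C) - d(A,C) = 17 + 15 - 8 = 32 - 8 = 24. This is ≥ 0, so the triangle inequality holds for these points.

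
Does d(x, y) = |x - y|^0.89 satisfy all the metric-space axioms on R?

Yes. With 0 < p = 0.89 ≤ 1, d(x,y) = |x-y|^0.89 is a metric on R. Non-negativity and symmetry are immediate; |x-y|^0.89 = 0 ⟺ |x-y| = 0 ⟺ x = y. For the triangle inequality, the function t ↦ t^0.89 is subadditive on [0,∞) when p ≤ 1, so |x-z|^0.89 ≤ (|x-y| + |y-z|)^0.89 ≤ |x-y|^0.89 + |y-z|^0.89.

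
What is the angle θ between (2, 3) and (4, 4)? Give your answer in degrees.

With u = (2, 3), v = (4, 4):
u·v = 2·4 + 3·4 = 8 + 12 = 20.
|u| = √(2² + 3²) = √13, |v| = √(4² + 4²) = √32, so |u||v| = √(13·32) = √416.
cos θ = (u·v)/(|u||v|) = 20/√416 ≈ 0.980581
θ = arccos(0.980581) ≈ 11.31°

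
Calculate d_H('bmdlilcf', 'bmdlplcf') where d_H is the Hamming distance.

Differing positions: 5. Hamming distance = 1.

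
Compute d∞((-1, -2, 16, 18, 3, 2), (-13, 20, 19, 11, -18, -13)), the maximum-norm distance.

max(|x_i - y_i|) = max(|-1 - (-13)|, |-2 - 20|, |16 - 19|, |18 - 11|, |3 - (-18)|, |2 - (-13)|) = max(12, 22, 3, 7, 21, 15) = 22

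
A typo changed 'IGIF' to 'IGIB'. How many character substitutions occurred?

Differing positions: 4. Hamming distance = 1.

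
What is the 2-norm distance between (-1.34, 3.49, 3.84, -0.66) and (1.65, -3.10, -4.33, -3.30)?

(Σ|x_i - y_i|^2)^(1/2) = (|-1.34 - 1.65|^2 + |3.49 - (-3.1)|^2 + |3.84 - (-4.33)|^2 + |-0.66 - (-3.3)|^2)^(1/2)
= (2.99^2 + 6.59^2 + 8.17^2 + 2.64^2)^(1/2) = (8.9401 + 43.4281 + 66.7489 + 6.9696)^(1/2) = (126.0867)^(1/2) ≈ 11.2288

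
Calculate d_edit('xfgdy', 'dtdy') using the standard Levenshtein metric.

Let D[i][j] be the edit distance between the first i characters of 'xfgdy' and the first j characters of 'dtdy', with D[i][0] = i, D[0][j] = j, and D[i][j] = D[i-1][j-1] if the characters match, else 1 + min(D[i-1][j], D[i][j-1], D[i-1][j-1]). Filling the table (rows: prefixes of 'xfgdy', columns: prefixes of 'dtdy'):
     ε  d  t  d  y
  ε  0  1  2  3  4
  x  1  1  2  3  4
  f  2  2  2  3  4
  g  3  3  3  3  4
  d  4  3  4  3  4
  y  5  4  4  4  3
The bottom-right entry gives D[5][4] = 3, so no sequence of fewer than 3 edits works. Backtracking through the table gives one optimal edit sequence (3 edits):
  xfgdy → fgdy (del x @1)
  fgdy → dgdy (sub f→d @1)
  dgdy → dtdy (sub g→t @2)
Edit distance = 3.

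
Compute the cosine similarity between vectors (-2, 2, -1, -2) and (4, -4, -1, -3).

With u = (-2, 2, -1, -2), v = (4, -4, -1, -3):
u·v = (-2)·4 + 2·(-4) + (-1)·(-1) + (-2)·(-3) = (-8) + (-8) + 1 + 6 = -9.
|u| = √((-2)² + 2² + (-1)² + (-2)²) = √13, |v| = √(4² + (-4)² + (-1)² + (-3)²) = √42, so |u||v| = √(13·42) = √546.
cos θ = (u·v)/(|u||v|) = -9/√546 ≈ -0.3852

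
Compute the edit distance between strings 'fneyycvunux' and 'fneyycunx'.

Let D[i][j] be the edit distance between the first i characters of 'fneyycvunux' and the first j characters of 'fneyycunx', with D[i][0] = i, D[0][j] = j, and D[i][j] = D[i-1][j-1] if the characters match, else 1 + min(D[i-1][j], D[i][j-1], D[i-1][j-1]). Filling the table (rows: prefixes of 'fneyycvunux', columns: prefixes of 'fneyycunx'):
     ε  f  n  e  y  y  c  u  n  x
  ε  0  1  2  3  4  5  6  7  8  9
  f  1  0  1  2  3  4  5  6  7  8
  n  2  1  0  1  2  3  4  5  6  7
  e  3  2  1  0  1  2  3  4  5  6
  y  4  3  2  1  0  1  2  3  4  5
  y  5  4  3  2  1  0  1  2  3  4
  c  6  5  4  3  2  1  0  1  2  3
  v  7  6  5  4  3  2  1  1  2  3
  u  8  7  6  5  4  3  2  1  2  3
  n  9  8  7  6  5  4  3  2  1  2
  u 10  9  8  7  6  5  4  3  2  2
  x 11 10  9  8  7  6  5  4  3  2
The bottom-right entry gives D[11][9] = 2, so no sequence of fewer than 2 edits works. Backtracking through the table gives one optimal edit sequence (2 edits):
  fneyycvunux → fneyycunux (del v @7)
  fneyycunux → fneyycunx (del u @9)
Edit distance = 2.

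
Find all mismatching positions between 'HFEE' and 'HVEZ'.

Differing positions: 2, 4. Hamming distance = 2.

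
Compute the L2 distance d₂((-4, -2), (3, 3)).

√(Σ(x_i - y_i)²) = √((-4 - 3)² + (-2 - 3)²)
= √((-7)² + (-5)²) = √(49 + 25) = √74 ≈ 8.6023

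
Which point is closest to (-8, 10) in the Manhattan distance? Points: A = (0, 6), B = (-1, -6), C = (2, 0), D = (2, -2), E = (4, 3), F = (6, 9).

Distances: d(A) = 12, d(B) = 23, d(C) = 20, d(D) = 22, d(E) = 19, d(F) = 15. Nearest: A = (0, 6) with distance 12.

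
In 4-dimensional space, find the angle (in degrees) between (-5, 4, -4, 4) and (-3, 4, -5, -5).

With u = (-5, 4, -4, 4), v = (-3, 4, -5, -5):
u·v = (-5)·(-3) + 4·4 + (-4)·(-5) + 4·(-5) = 15 + 16 + 20 + (-20) = 31.
|u| = √((-5)² + 4² + (-4)² + 4²) = √73, |v| = √((-3)² + 4² + (-5)² + (-5)²) = √75, so |u||v| = √(73·75) = √5475.
cos θ = (u·v)/(|u||v|) = 31/√5475 ≈ 0.418957
θ = arccos(0.418957) ≈ 65.23°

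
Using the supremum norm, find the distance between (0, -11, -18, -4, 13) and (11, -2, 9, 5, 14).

max(|x_i - y_i|) = max(|0 - 11|, |-11 - (-2)|, |-18 - 9|, |-4 - 5|, |13 - 14|) = max(11, 9, 27, 9, 1) = 27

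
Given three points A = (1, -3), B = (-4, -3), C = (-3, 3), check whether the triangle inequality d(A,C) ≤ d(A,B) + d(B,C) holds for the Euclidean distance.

d(A,B) = √(5² + 0²) = √25 = 5, d(B,C) = √(1² + 6²) = √37 ≈ 6.0828, d(A,C) = √(4² + 6²) = √52 ≈ 7.2111.
d(A,C) ≈ 7.2111 ≤ 5 + 6.0828 = 11.0828. Triangle inequality is satisfied.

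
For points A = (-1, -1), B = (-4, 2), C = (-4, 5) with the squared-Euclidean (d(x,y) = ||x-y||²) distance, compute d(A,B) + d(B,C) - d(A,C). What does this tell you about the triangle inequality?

d(A,B) = 3² + 3² = 18, d(B,C) = 0² + 3² = 9, d(A,C) = 3² + 6² = 45.
d(A,B) + d(B,C) - d(A,C) = 18 + 9 - 45 = 27 - 45 = -18. This is < 0, so the triangle inequality FAILS for these points (squared-Euclidean is not a metric).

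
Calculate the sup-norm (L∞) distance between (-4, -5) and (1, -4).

max(|x_i - y_i|) = max(|-4 - 1|, |-5 - (-4)|) = max(5, 1) = 5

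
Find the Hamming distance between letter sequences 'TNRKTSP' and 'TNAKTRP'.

Differing positions: 3, 6. Hamming distance = 2.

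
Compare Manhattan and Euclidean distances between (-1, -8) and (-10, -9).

L1 = |-1 - (-10)| + |-8 - (-9)| = 9 + 1 = 10
L2 = √(9² + 1²) = √82 ≈ 9.0554
L1 ≥ L2 always (equality iff movement is along one axis); L1 > L2 here.
Ratio L1/L2 = 10/√82 ≈ 1.1043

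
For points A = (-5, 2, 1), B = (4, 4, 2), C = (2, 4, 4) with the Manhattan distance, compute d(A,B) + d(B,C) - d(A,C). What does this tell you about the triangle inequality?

d(A,B) = 9 + 2 + 1 = 12, d(B,C) = 2 + 0 + 2 = 4, d(A,C) = 7 + 2 + 3 = 12.
d(A,B) + d(B,C) - d(A,C) = 12 + 4 - 12 = 16 - 12 = 4. This is ≥ 0, so the triangle inequality holds for these points.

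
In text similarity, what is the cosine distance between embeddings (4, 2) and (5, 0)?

With u = (4, 2), v = (5, 0):
u·v = 4·5 + 2·0 = 20 + 0 = 20.
|u| = √(4² + 2²) = √20, |v| = √(5² + 0²) = √25, so |u||v| = √(20·25) = √500.
cos θ = (u·v)/(|u||v|) = 20/√500 ≈ 0.8944
Cosine distance = 1 - cos θ ≈ 1 - 0.8944 = 0.1056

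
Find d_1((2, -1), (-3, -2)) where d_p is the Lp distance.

Σ|x_i - y_i| = |2 - (-3)| + |-1 - (-2)| = 5 + 1 = 6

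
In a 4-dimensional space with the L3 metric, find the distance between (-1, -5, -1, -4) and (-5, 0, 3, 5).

(Σ|x_i - y_i|^3)^(1/3) = (|-1 - (-5)|^3 + |-5 - 0|^3 + |-1 - 3|^3 + |-4 - 5|^3)^(1/3)
= (4^3 + 5^3 + 4^3 + 9^3)^(1/3) = (64 + 125 + 64 + 729)^(1/3) = (982)^(1/3) ≈ 9.9396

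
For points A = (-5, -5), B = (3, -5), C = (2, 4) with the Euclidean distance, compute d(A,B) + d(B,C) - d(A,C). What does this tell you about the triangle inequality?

d(A,B) = √(8² + 0²) = √64 = 8, d(B,C) = √(1² + 9²) = √82 ≈ 9.0554, d(A,C) = √(7² + 9²) = √130 ≈ 11.4018.
d(A,B) + d(B,C) - d(A,C) = 8 + 9.0554 - 11.4018 = 17.0554 - 11.4018 = 5.6536 (to 4 decimal places). This is ≥ 0, so the triangle inequality holds for these points.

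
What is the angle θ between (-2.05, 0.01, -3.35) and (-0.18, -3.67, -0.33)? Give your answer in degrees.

With u = (-2.05, 0.01, -3.35), v = (-0.18, -3.67, -0.33):
u·v = (-2.05)·(-0.18) + 0.01·(-3.67) + (-3.35)·(-0.33) = 0.369 + (-0.0367) + 1.1055 = 1.4378.
|u| = √((-2.05)² + 0.01² + (-3.35)²) = √(4.2025 + 0.0001 + 11.2225) = √15.4251, |v| = √((-0.18)² + (-3.67)² + (-0.33)²) = √(0.0324 + 13.4689 + 0.1089) = √13.6102.
cos θ = (u·v)/(|u||v|) = 1.4378/(√15.4251·√13.6102) ≈ 0.099232
θ = arccos(0.099232) ≈ 84.31°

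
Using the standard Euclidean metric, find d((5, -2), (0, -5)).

√(Σ(x_i - y_i)²) = √((5 - 0)² + (-2 - (-5))²)
= √(5² + 3²) = √(25 + 9) = √34 ≈ 5.831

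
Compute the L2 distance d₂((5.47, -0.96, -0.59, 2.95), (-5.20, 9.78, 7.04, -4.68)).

√(Σ(x_i - y_i)²) = √((5.47 - (-5.2))² + (-0.96 - 9.78)² + (-0.59 - 7.04)² + (2.95 - (-4.68))²)
= √(10.67² + (-10.74)² + (-7.63)² + 7.63²) = √(113.8489 + 115.3476 + 58.2169 + 58.2169) = √345.6303 ≈ 18.5911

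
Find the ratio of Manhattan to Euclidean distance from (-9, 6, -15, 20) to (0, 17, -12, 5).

L1 = |-9 - 0| + |6 - 17| + |-15 - (-12)| + |20 - 5| = 9 + 11 + 3 + 15 = 38
L2 = √(9² + 11² + 3² + 15²) = √436 ≈ 20.8806
L1 ≥ L2 always (equality iff movement is along one axis); L1 > L2 here.
Ratio L1/L2 = 38/√436 ≈ 1.8199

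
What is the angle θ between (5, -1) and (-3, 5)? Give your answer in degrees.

With u = (5, -1), v = (-3, 5):
u·v = 5·(-3) + (-1)·5 = (-15) + (-5) = -20.
|u| = √(5² + (-1)²) = √26, |v| = √((-3)² + 5²) = √34, so |u||v| = √(26·34) = √884.
cos θ = (u·v)/(|u||v|) = -20/√884 ≈ -0.672673
θ = arccos(-0.672673) ≈ 132.27°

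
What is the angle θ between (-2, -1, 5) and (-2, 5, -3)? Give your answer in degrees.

With u = (-2, -1, 5), v = (-2, 5, -3):
u·v = (-2)·(-2) + (-1)·5 + 5·(-3) = 4 + (-5) + (-15) = -16.
|u| = √((-2)² + (-1)² + 5²) = √30, |v| = √((-2)² + 5² + (-3)²) = √38, so |u||v| = √(30·38) = √1140.
cos θ = (u·v)/(|u||v|) = -16/√1140 ≈ -0.473879
θ = arccos(-0.473879) ≈ 118.29°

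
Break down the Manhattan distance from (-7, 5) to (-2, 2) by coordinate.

Σ|x_i - y_i| = |-7 - (-2)| + |5 - 2| = 5 + 3 = 8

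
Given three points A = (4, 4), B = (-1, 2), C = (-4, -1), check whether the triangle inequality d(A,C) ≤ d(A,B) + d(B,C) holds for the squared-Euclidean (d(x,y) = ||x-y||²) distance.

d(A,B) = 5² + 2² = 29, d(B,C) = 3² + 3² = 18, d(A,C) = 8² + 5² = 89.
d(A,C) = 89 > 29 + 18 = 47. Triangle inequality is VIOLATED. (Squared-Euclidean is not a metric — this is a counterexample.)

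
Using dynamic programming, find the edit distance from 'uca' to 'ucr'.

Let D[i][j] be the edit distance between the first i characters of 'uca' and the first j characters of 'ucr', with D[i][0] = i, D[0][j] = j, and D[i][j] = D[i-1][j-1] if the characters match, else 1 + min(D[i-1][j], D[i][j-1], D[i-1][j-1]). Filling the table (rows: prefixes of 'uca', columns: prefixes of 'ucr'):
     ε  u  c  r
  ε  0  1  2  3
  u  1  0  1  2
  c  2  1  0  1
  a  3  2  1  1
The bottom-right entry gives D[3][3] = 1, so no sequence of fewer than 1 edit works. Backtracking through the table gives one optimal edit sequence (1 edit):
  uca → ucr (sub a→r @3)
Edit distance = 1.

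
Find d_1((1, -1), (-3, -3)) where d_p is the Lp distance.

Σ|x_i - y_i| = |1 - (-3)| + |-1 - (-3)| = 4 + 2 = 6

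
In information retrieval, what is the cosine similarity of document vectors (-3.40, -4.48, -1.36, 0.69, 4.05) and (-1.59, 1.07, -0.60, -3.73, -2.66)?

With u = (-3.40, -4.48, -1.36, 0.69, 4.05), v = (-1.59, 1.07, -0.60, -3.73, -2.66):
u·v = (-3.4)·(-1.59) + (-4.48)·1.07 + (-1.36)·(-0.6) + 0.69·(-3.73) + 4.05·(-2.66) = 5.406 + (-4.7936) + 0.816 + (-2.5737) + (-10.773) = -11.9183.
|u| = √((-3.4)² + (-4.48)² + (-1.36)² + 0.69² + 4.05²) = √(11.56 + 20.0704 + 1.8496 + 0.4761 + 16.4025) = √50.3586, |v| = √((-1.59)² + 1.07² + (-0.6)² + (-3.73)² + (-2.66)²) = √(2.5281 + 1.1449 + 0.36 + 13.9129 + 7.0756) = √25.0215.
cos θ = (u·v)/(|u||v|) = -11.9183/(√50.3586·√25.0215) ≈ -0.3358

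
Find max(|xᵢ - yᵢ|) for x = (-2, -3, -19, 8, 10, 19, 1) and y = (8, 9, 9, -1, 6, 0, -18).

max(|x_i - y_i|) = max(|-2 - 8|, |-3 - 9|, |-19 - 9|, |8 - (-1)|, |10 - 6|, |19 - 0|, |1 - (-18)|) = max(10, 12, 28, 9, 4, 19, 19) = 28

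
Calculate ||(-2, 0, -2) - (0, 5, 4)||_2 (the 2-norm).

(Σ|x_i - y_i|^2)^(1/2) = (|-2 - 0|^2 + |0 - 5|^2 + |-2 - 4|^2)^(1/2)
= (2^2 + 5^2 + 6^2)^(1/2) = (4 + 25 + 36)^(1/2) = (65)^(1/2) ≈ 8.0623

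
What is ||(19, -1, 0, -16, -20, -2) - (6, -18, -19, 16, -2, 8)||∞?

max(|x_i - y_i|) = max(|19 - 6|, |-1 - (-18)|, |0 - (-19)|, |-16 - 16|, |-20 - (-2)|, |-2 - 8|) = max(13, 17, 19, 32, 18, 10) = 32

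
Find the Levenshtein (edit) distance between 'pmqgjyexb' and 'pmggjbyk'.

Let D[i][j] be the edit distance between the first i characters of 'pmqgjyexb' and the first j characters of 'pmggjbyk', with D[i][0] = i, D[0][j] = j, and D[i][j] = D[i-1][j-1] if the characters match, else 1 + min(D[i-1][j], D[i][j-1], D[i-1][j-1]). Filling the table (rows: prefixes of 'pmqgjyexb', columns: prefixes of 'pmggjbyk'):
     ε  p  m  g  g  j  b  y  k
  ε  0  1  2  3  4  5  6  7  8
  p  1  0  1  2  3  4  5  6  7
  m  2  1  0  1  2  3  4  5  6
  q  3  2  1  1  2  3  4  5  6
  g  4  3  2  1  1  2  3  4  5
  j  5  4  3  2  2  1  2  3  4
  y  6  5  4  3  3  2  2  2  3
  e  7  6  5  4  4  3  3  3  3
  x  8  7  6  5  5  4  4  4  4
  b  9  8  7  6  6  5  4  5  5
The bottom-right entry gives D[9][8] = 5, so no sequence of fewer than 5 edits works. Backtracking through the table gives one optimal edit sequence (5 edits):
  pmqgjyexb → pmggjyexb (sub q→g @3)
  pmggjyexb → pmggjexb (del y @6)
  pmggjexb → pmggjbxb (sub e→b @6)
  pmggjbxb → pmggjbyb (sub x→y @7)
  pmggjbyb → pmggjbyk (sub b→k @8)
Edit distance = 5.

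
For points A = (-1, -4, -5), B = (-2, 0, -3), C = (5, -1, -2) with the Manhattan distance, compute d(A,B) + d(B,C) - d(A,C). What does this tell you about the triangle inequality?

d(A,B) = 1 + 4 + 2 = 7, d(B,C) = 7 + 1 + 1 = 9, d(A,C) = 6 + 3 + 3 = 12.
d(A,B) + d(B,C) - d(A,C) = 7 + 9 - 12 = 16 - 12 = 4. This is ≥ 0, so the triangle inequality holds for these points.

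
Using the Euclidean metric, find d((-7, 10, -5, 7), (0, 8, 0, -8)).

√(Σ(x_i - y_i)²) = √((-7 - 0)² + (10 - 8)² + (-5 - 0)² + (7 - (-8))²)
= √((-7)² + 2² + (-5)² + 15²) = √(49 + 4 + 25 + 225) = √303 ≈ 17.4069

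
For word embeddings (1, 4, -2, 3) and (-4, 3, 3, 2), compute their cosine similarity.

With u = (1, 4, -2, 3), v = (-4, 3, 3, 2):
u·v = 1·(-4) + 4·3 + (-2)·3 + 3·2 = (-4) + 12 + (-6) + 6 = 8.
|u| = √(1² + 4² + (-2)² + 3²) = √30, |v| = √((-4)² + 3² + 3² + 2²) = √38, so |u||v| = √(30·38) = √1140.
cos θ = (u·v)/(|u||v|) = 8/√1140 ≈ 0.2369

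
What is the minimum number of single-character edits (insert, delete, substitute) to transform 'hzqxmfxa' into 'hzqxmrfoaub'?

Let D[i][j] be the edit distance between the first i characters of 'hzqxmfxa' and the first j characters of 'hzqxmrfoaub', with D[i][0] = i, D[0][j] = j, and D[i][j] = D[i-1][j-1] if the characters match, else 1 + min(D[i-1][j], D[i][j-1], D[i-1][j-1]). Filling the table (rows: prefixes of 'hzqxmfxa', columns: prefixes of 'hzqxmrfoaub'):
     ε  h  z  q  x  m  r  f  o  a  u  b
  ε  0  1  2  3  4  5  6  7  8  9 10 11
  h  1  0  1  2  3  4  5  6  7  8  9 10
  z  2  1  0  1  2  3  4  5  6  7  8  9
  q  3  2  1  0  1  2  3  4  5  6  7  8
  x  4  3  2  1  0  1  2  3  4  5  6  7
  m  5  4  3  2  1  0  1  2  3  4  5  6
  f  6  5  4  3  2  1  1  1  2  3  4  5
  x  7  6  5  4  3  2  2  2  2  3  4  5
  a  8  7  6  5  4  3  3  3  3  2  3  4
The bottom-right entry gives D[8][11] = 4, so no sequence of fewer than 4 edits works. Backtracking through the table gives one optimal edit sequence (4 edits):
  hzqxmfxa → hzqxmrfxa (ins r @6)
  hzqxmrfxa → hzqxmrfoa (sub x→o @8)
  hzqxmrfoa → hzqxmrfoau (ins u @10)
  hzqxmrfoau → hzqxmrfoaub (ins b @11)
Edit distance = 4.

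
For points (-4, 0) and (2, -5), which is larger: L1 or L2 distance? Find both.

L1 = |-4 - 2| + |0 - (-5)| = 6 + 5 = 11
L2 = √(6² + 5²) = √61 ≈ 7.8102
L1 ≥ L2 always (equality iff movement is along one axis); L1 > L2 here.
Ratio L1/L2 = 11/√61 ≈ 1.4084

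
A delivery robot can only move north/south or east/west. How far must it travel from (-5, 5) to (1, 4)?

Σ|x_i - y_i| = |-5 - 1| + |5 - 4| = 6 + 1 = 7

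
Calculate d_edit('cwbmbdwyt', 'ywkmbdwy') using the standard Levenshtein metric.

Let D[i][j] be the edit distance between the first i characters of 'cwbmbdwyt' and the first j characters of 'ywkmbdwy', with D[i][0] = i, D[0][j] = j, and D[i][j] = D[i-1][j-1] if the characters match, else 1 + min(D[i-1][j], D[i][j-1], D[i-1][j-1]). Filling the table (rows: prefixes of 'cwbmbdwyt', columns: prefixes of 'ywkmbdwy'):
     ε  y  w  k  m  b  d  w  y
  ε  0  1  2  3  4  5  6  7  8
  c  1  1  2  3  4  5  6  7  8
  w  2  2  1  2  3  4  5  6  7
  b  3  3  2  2  3  3  4  5  6
  m  4  4  3  3  2  3  4  5  6
  b  5  5  4  4  3  2  3  4  5
  d  6  6  5  5  4  3  2  3  4
  w  7  7  6  6  5  4  3  2  3
  y  8  7  7  7  6  5  4  3  2
  t  9  8  8  8  7  6  5  4  3
The bottom-right entry gives D[9][8] = 3, so no sequence of fewer than 3 edits works. Backtracking through the table gives one optimal edit sequence (3 edits):
  cwbmbdwyt → ywbmbdwyt (sub c→y @1)
  ywbmbdwyt → ywkmbdwyt (sub b→k @3)
  ywkmbdwyt → ywkmbdwy (del t @9)
Edit distance = 3.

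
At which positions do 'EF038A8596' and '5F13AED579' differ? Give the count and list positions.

Differing positions: 1, 3, 5, 6, 7, 9, 10. Hamming distance = 7.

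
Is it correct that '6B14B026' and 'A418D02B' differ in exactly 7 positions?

Differing positions: 1, 2, 4, 5, 8. Hamming distance = 5, so the claim that d_H = 7 is false.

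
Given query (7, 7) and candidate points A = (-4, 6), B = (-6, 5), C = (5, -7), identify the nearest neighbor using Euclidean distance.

Distances: d(A) ≈ 11.0454, d(B) ≈ 13.1529, d(C) ≈ 14.1421. Nearest: A = (-4, 6) with distance 11.0454.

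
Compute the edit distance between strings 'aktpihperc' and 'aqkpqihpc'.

Let D[i][j] be the edit distance between the first i characters of 'aktpihperc' and the first j characters of 'aqkpqihpc', with D[i][0] = i, D[0][j] = j, and D[i][j] = D[i-1][j-1] if the characters match, else 1 + min(D[i-1][j], D[i][j-1], D[i-1][j-1]). Filling the table (rows: prefixes of 'aktpihperc', columns: prefixes of 'aqkpqihpc'):
     ε  a  q  k  p  q  i  h  p  c
  ε  0  1  2  3  4  5  6  7  8  9
  a  1  0  1  2  3  4  5  6  7  8
  k  2  1  1  1  2  3  4  5  6  7
  t  3  2  2  2  2  3  4  5  6  7
  p  4  3  3  3  2  3  4  5  5  6
  i  5  4  4  4  3  3  3  4  5  6
  h  6  5  5  5  4  4  4  3  4  5
  p  7  6  6  6  5  5  5  4  3  4
  e  8  7  7  7  6  6  6  5  4  4
  r  9  8  8  8  7  7  7  6  5  5
  c 10  9  9  9  8  8  8  7  6  5
The bottom-right entry gives D[10][9] = 5, so no sequence of fewer than 5 edits works. Backtracking through the table gives one optimal edit sequence (5 edits):
  aktpihperc → aqktpihperc (ins q @2)
  aqktpihperc → aqkppihperc (sub t→p @4)
  aqkppihperc → aqkpqihperc (sub p→q @5)
  aqkpqihperc → aqkpqihprc (del e @9)
  aqkpqihprc → aqkpqihpc (del r @9)
Edit distance = 5.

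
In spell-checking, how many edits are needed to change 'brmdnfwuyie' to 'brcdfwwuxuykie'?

Let D[i][j] be the edit distance between the first i characters of 'brmdnfwuyie' and the first j characters of 'brcdfwwuxuykie', with D[i][0] = i, D[0][j] = j, and D[i][j] = D[i-1][j-1] if the characters match, else 1 + min(D[i-1][j], D[i][j-1], D[i-1][j-1]). Filling the table (rows: prefixes of 'brmdnfwuyie', columns: prefixes of 'brcdfwwuxuykie'):
     ε  b  r  c  d  f  w  w  u  x  u  y  k  i  e
  ε  0  1  2  3  4  5  6  7  8  9 10 11 12 13 14
  b  1  0  1  2  3  4  5  6  7  8  9 10 11 12 13
  r  2  1  0  1  2  3  4  5  6  7  8  9 10 11 12
  m  3  2  1  1  2  3  4  5  6  7  8  9 10 11 12
  d  4  3  2  2  1  2  3  4  5  6  7  8  9 10 11
  n  5  4  3  3  2  2  3  4  5  6  7  8  9 10 11
  f  6  5  4  4  3  2  3  4  5  6  7  8  9 10 11
  w  7  6  5  5  4  3  2  3  4  5  6  7  8  9 10
  u  8  7  6  6  5  4  3  3  3  4  5  6  7  8  9
  y  9  8  7  7  6  5  4  4  4  4  5  5  6  7  8
  i 10  9  8  8  7  6  5  5  5  5  5  6  6  6  7
  e 11 10  9  9  8  7  6  6  6  6  6  6  7  7  6
The bottom-right entry gives D[11][14] = 6, so no sequence of fewer than 6 edits works. Backtracking through the table gives one optimal edit sequence (6 edits):
  brmdnfwuyie → brcdnfwuyie (sub m→c @3)
  brcdnfwuyie → brcdffwuyie (sub n→f @5)
  brcdffwuyie → brcdfwwuyie (sub f→w @6)
  brcdfwwuyie → brcdfwwuuyie (ins u @8)
  brcdfwwuuyie → brcdfwwuxuyie (ins x @9)
  brcdfwwuxuyie → brcdfwwuxuykie (ins k @12)
Edit distance = 6.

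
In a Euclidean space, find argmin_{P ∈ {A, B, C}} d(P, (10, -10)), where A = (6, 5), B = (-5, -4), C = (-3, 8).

Distances: d(A) ≈ 15.5242, d(B) ≈ 16.1555, d(C) ≈ 22.2036. Nearest: A = (6, 5) with distance 15.5242.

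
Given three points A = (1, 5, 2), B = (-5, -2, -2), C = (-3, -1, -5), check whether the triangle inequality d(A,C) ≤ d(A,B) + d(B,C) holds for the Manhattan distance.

d(A,B) = 6 + 7 + 4 = 17, d(B,C) = 2 + 1 + 3 = 6, d(A,C) = 4 + 6 + 7 = 17.
d(A,C) = 17 ≤ 17 + 6 = 23. Triangle inequality is satisfied.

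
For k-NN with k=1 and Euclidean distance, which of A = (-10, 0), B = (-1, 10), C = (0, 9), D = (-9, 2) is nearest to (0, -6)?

Distances: d(A) ≈ 11.6619, d(B) ≈ 16.0312, d(C) = 15, d(D) ≈ 12.0416. Nearest: A = (-10, 0) with distance 11.6619.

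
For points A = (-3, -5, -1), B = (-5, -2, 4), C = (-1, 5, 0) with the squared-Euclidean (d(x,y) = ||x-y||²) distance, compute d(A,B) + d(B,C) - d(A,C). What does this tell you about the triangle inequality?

d(A,B) = 2² + 3² + 5² = 38, d(B,C) = 4² + 7² + 4² = 81, d(A,C) = 2² + 10² + 1² = 105.
d(A,B) + d(B,C) - d(A,C) = 38 + 81 - 105 = 119 - 105 = 14. This is ≥ 0, so the triangle inequality holds for these points.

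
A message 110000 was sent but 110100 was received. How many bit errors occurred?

Differing positions: 4. Hamming distance = 1.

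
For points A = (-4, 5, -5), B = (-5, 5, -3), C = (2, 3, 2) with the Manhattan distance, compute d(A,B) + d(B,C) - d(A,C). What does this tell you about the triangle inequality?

d(A,B) = 1 + 0 + 2 = 3, d(B,C) = 7 + 2 + 5 = 14, d(A,C) = 6 + 2 + 7 = 15.
d(A,B) + d(B,C) - d(A,C) = 3 + 14 - 15 = 17 - 15 = 2. This is ≥ 0, so the triangle inequality holds for these points.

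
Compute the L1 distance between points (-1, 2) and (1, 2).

Σ|x_i - y_i| = |-1 - 1| + |2 - 2| = 2 + 0 = 2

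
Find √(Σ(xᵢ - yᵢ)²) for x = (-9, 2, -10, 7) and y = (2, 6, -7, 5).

√(Σ(x_i - y_i)²) = √((-9 - 2)² + (2 - 6)² + (-10 - (-7))² + (7 - 5)²)
= √((-11)² + (-4)² + (-3)² + 2²) = √(121 + 16 + 9 + 4) = √150 ≈ 12.2474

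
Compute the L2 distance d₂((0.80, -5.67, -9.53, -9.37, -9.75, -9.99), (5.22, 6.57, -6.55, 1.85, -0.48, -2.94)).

√(Σ(x_i - y_i)²) = √((0.8 - 5.22)² + (-5.67 - 6.57)² + (-9.53 - (-6.55))² + (-9.37 - 1.85)² + (-9.75 - (-0.48))² + (-9.99 - (-2.94))²)
= √((-4.42)² + (-12.24)² + (-2.98)² + (-11.22)² + (-9.27)² + (-7.05)²) = √(19.5364 + 149.8176 + 8.8804 + 125.8884 + 85.9329 + 49.7025) = √439.7582 ≈ 20.9704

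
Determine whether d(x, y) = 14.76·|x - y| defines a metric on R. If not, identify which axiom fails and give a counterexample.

Yes. Since |x - y| is a metric on R and 14.76 > 0, the positive scalar multiple 14.76·|x - y| is also a metric: scaling by a positive constant preserves non-negativity, identity (d=0 ⟺ |x-y|=0 ⟺ x=y), symmetry, and the triangle inequality.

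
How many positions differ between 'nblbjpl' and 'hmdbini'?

Differing positions: 1, 2, 3, 5, 6, 7. Hamming distance = 6.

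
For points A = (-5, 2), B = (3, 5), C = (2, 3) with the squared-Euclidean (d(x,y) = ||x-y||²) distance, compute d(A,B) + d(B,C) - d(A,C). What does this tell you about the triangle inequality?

d(A,B) = 8² + 3² = 73, d(B,C) = 1² + 2² = 5, d(A,C) = 7² + 1² = 50.
d(A,B) + d(B,C) - d(A,C) = 73 + 5 - 50 = 78 - 50 = 28. This is ≥ 0, so the triangle inequality holds for these points.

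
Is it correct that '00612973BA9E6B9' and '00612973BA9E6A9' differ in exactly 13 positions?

Differing positions: 14. Hamming distance = 1, so the claim that d_H = 13 is false.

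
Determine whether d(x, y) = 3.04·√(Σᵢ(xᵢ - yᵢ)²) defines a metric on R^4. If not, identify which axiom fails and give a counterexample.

Yes. The L2 (Euclidean) norm induces a metric on R^4, and multiplying a metric by a positive constant 3.04 > 0 preserves all four axioms: non-negativity (3.04·||x-y|| ≥ 0), identity (3.04·||x-y|| = 0 ⟺ ||x-y|| = 0 ⟺ x = y), symmetry (||x-y|| = ||y-x||), and the triangle inequality (3.04·||x-z|| ≤ 3.04·||x-y|| + 3.04·||y-z||). So d is a metric.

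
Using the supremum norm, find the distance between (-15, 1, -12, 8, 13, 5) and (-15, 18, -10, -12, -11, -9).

max(|x_i - y_i|) = max(|-15 - (-15)|, |1 - 18|, |-12 - (-10)|, |8 - (-12)|, |13 - (-11)|, |5 - (-9)|) = max(0, 17, 2, 20, 24, 14) = 24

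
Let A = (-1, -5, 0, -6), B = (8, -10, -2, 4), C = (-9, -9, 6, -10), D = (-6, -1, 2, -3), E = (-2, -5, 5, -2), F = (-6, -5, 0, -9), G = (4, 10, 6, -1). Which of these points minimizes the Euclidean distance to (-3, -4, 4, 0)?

Distances: d(A) ≈ 7.5498, d(B) ≈ 14.4568, d(C) ≈ 12.8452, d(D) ≈ 5.5678, d(E) ≈ 2.6458, d(F) ≈ 10.3441, d(G) ≈ 15.8114. Nearest: E = (-2, -5, 5, -2) with distance 2.6458.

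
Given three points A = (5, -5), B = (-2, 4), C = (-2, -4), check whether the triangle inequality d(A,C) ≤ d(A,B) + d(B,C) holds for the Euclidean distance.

d(A,B) = √(7² + 9²) = √130 ≈ 11.4018, d(B,C) = √(0² + 8²) = √64 = 8, d(A,C) = √(7² + 1²) = √50 ≈ 7.0711.
d(A,C) ≈ 7.0711 ≤ 11.4018 + 8 = 19.4018. Triangle inequality is satisfied.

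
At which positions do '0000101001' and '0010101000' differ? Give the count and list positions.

Differing positions: 3, 10. Hamming distance = 2.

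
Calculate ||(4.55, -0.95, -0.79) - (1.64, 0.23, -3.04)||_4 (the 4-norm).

(Σ|x_i - y_i|^4)^(1/4) = (|4.55 - 1.64|^4 + |-0.95 - 0.23|^4 + |-0.79 - (-3.04)|^4)^(1/4)
= (2.91^4 + 1.18^4 + 2.25^4)^(1/4) ≈ (71.7087 + 1.9388 + 25.6289)^(1/4) = (99.2764)^(1/4) ≈ 3.1565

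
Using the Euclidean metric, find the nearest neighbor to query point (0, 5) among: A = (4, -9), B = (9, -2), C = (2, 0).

Distances: d(A) ≈ 14.5602, d(B) ≈ 11.4018, d(C) ≈ 5.3852. Nearest: C = (2, 0) with distance 5.3852.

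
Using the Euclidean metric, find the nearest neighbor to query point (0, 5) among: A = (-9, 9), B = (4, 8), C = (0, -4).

Distances: d(A) ≈ 9.8489, d(B) = 5, d(C) = 9. Nearest: B = (4, 8) with distance 5.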